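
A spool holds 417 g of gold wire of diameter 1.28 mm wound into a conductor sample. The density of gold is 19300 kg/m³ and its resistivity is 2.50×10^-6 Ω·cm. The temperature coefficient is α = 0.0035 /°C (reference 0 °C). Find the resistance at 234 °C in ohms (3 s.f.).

ρ = 2.50×10^-6 Ω·cm = 2.50×10^-8 Ω·m
A = π(d/2)² = π(6.4000e-04 m)² = 1.2868e-06 m²
L = m/(density·A) = 0.417/(19300×1.2868e-06) = 16.79 m
R = ρL/A = (2.50×10^-8)(16.79)/(1.2868e-06) = 0.3262 Ω
R(234 °C) = 0.3262 × (1 + 0.0035×234) = 0.593 Ω

0.593 Ω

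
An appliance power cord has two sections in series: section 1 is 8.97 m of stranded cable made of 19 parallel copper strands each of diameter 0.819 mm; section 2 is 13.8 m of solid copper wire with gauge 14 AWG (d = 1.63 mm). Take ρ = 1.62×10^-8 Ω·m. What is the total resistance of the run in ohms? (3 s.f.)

Section 1: A_strand = π(4.0950e-04)² = 5.268e-07 m²; R₁ = ρL/(N·A_s) = (1.62×10^-8)(8.97)/(19×5.268e-07) = 0.01452 Ω
Section 2: A = π(1.63/2 mm)² = π(8.1500e-04 m)² = 2.087e-06 m²
R₂ = (1.62×10^-8)(13.8)/(2.087e-06) = 0.1071 Ω
R = R₁ + R₂ = 0.122 Ω

0.122 Ω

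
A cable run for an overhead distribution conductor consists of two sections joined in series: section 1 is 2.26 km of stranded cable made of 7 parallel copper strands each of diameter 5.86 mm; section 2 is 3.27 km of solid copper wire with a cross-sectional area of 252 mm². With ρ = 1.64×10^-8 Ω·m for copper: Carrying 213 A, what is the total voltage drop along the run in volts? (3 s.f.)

Section 1: A_strand = π(2.9300e-03)² = 2.697e-05 m²; R₁ = ρL/(N·A_s) = (1.64×10^-8)(2260)/(7×2.697e-05) = 0.1963 Ω
Section 2: A = 252 mm² = 2.520e-04 m²
R₂ = (1.64×10^-8)(3270)/(2.520e-04) = 0.2128 Ω
R = R₁ + R₂ = 0.4091 Ω
V = IR = 213 × 0.4091 = 87.1 V

87.1 V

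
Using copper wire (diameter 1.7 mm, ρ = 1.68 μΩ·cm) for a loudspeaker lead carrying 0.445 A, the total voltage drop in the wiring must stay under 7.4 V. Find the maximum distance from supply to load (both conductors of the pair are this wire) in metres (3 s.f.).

1120 m

ρ = 1.68 μΩ·cm = 1.68×10^-8 Ω·m
A = π(d/2)² = π(8.5000e-04 m)² = 2.270e-06 m²
L_max = V_max·A/(2·ρI) = (7.4)(2.270e-06)/(2×1.68×10^-8×0.445) = 1120 m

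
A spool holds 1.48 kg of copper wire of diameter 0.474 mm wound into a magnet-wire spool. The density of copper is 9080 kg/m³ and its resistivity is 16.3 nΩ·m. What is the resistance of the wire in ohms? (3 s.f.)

85.3 Ω

ρ = 16.3 nΩ·m = 1.63×10^-8 Ω·m
A = π(d/2)² = π(2.3700e-04 m)² = 1.7646e-07 m²
L = m/(density·A) = 1.48/(9080×1.7646e-07) = 923.7 m
R = ρL/A = (1.63×10^-8)(923.7)/(1.7646e-07) = 85.3 Ω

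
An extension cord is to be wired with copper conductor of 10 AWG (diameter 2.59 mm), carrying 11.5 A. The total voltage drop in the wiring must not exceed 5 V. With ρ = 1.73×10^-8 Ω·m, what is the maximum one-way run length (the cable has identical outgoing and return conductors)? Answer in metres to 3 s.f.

A = π(2.59/2 mm)² = π(1.2950e-03 m)² = 5.269e-06 m²
L_max = V_max·A/(2·ρI) = (5)(5.269e-06)/(2×1.73×10^-8×11.5) = 66.2 m

66.2 m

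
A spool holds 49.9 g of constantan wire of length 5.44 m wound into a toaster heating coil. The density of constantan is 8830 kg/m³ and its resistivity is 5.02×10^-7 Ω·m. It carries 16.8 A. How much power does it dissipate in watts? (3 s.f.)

A = m/(density·L) = 0.0499/(8830×5.44) = 1.0388e-06 m²
R = ρL/A = (5.02×10^-7)(5.44)/(1.0388e-06) = 2.629 Ω
P = I²R = (16.8)² × 2.629 = 742 W

742 W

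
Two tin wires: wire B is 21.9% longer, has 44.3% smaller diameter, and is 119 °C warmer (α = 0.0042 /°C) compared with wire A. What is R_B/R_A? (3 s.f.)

5.89

R ∝ ρL/d² with ρ ∝ (1+αΔT), so R_B/R_A = (1 + 21.9/100) × (1 − 44.3/100)⁻² × (1 + 0.0042×119)
= 1.219 × 3.223 × 1.5 = 5.89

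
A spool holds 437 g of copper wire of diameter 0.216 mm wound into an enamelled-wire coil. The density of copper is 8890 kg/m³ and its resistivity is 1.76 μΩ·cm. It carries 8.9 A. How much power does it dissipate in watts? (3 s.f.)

51000 W

ρ = 1.76 μΩ·cm = 1.76×10^-8 Ω·m
A = π(d/2)² = π(1.0800e-04 m)² = 3.6644e-08 m²
L = m/(density·A) = 0.437/(8890×3.6644e-08) = 1341 m
R = ρL/A = (1.76×10^-8)(1341)/(3.6644e-08) = 644.3 Ω
P = I²R = (8.9)² × 644.3 = 51000 W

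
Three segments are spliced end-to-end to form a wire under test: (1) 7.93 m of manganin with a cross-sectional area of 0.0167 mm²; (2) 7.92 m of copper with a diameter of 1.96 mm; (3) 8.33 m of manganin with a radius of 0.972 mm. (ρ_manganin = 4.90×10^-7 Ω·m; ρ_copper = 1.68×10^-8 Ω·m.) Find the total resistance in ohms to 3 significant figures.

Seg 1: A = 0.0167 mm² = 1.670e-08 m²
R_1 = (4.90×10^-7)(7.93)/(1.670e-08) = 232.7 Ω
Seg 2: A = π(d/2)² = π(9.8000e-04 m)² = 3.017e-06 m²
R_2 = (1.68×10^-8)(7.92)/(3.017e-06) = 0.0441 Ω
Seg 3: A = πr² = π(9.7200e-04 m)² = 2.968e-06 m²
R_3 = (4.90×10^-7)(8.33)/(2.968e-06) = 1.375 Ω
R_total = R_1 + R_2 + R_3 = 234 Ω

234 Ω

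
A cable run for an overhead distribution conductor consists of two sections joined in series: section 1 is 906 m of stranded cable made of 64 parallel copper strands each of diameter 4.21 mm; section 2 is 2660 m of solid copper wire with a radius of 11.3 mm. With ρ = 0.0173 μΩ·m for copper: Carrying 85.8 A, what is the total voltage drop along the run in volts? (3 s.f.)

11.4 V

ρ = 0.0173 μΩ·m = 1.73×10^-8 Ω·m
Section 1: A_strand = π(2.1050e-03)² = 1.392e-05 m²; R₁ = ρL/(N·A_s) = (1.73×10^-8)(906)/(64×1.392e-05) = 0.01759 Ω
Section 2: A = πr² = π(1.1300e-02 m)² = 4.011e-04 m²
R₂ = (1.73×10^-8)(2660)/(4.011e-04) = 0.1147 Ω
R = R₁ + R₂ = 0.1323 Ω
V = IR = 85.8 × 0.1323 = 11.4 V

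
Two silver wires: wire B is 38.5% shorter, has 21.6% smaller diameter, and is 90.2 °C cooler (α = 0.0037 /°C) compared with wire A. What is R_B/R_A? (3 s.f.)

R ∝ ρL/d² with ρ ∝ (1+αΔT), so R_B/R_A = (1 − 38.5/100) × (1 − 21.6/100)⁻² × (1 − 0.0037×90.2)
= 0.615 × 1.627 × 0.6663 = 0.667

0.667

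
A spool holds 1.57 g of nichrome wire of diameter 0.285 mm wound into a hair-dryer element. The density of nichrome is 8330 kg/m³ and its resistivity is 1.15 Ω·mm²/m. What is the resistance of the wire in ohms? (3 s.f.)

ρ = 1.15 Ω·mm²/m = 1.15×10^-6 Ω·m
A = π(d/2)² = π(1.4250e-04 m)² = 6.3794e-08 m²
L = m/(density·A) = 0.00157/(8330×6.3794e-08) = 2.954 m
R = ρL/A = (1.15×10^-6)(2.954)/(6.3794e-08) = 53.3 Ω

53.3 Ω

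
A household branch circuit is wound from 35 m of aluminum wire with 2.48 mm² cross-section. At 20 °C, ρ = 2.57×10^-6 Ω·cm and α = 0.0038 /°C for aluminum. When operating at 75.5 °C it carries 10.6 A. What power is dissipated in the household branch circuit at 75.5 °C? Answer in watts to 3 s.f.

49.3 W

ρ = 2.57×10^-6 Ω·cm = 2.57×10^-8 Ω·m
A = 2.48 mm² = 2.480e-06 m²
R₍20₎ = ρL/A = (2.57×10^-8)(35)/(2.480e-06) = 0.3627 Ω
R₍75.5₎ = R₍20₎(1 + αΔT) = 0.3627 × (1 + 0.0038×55.5) = 0.4392 Ω
P = I²R = (10.6)² × 0.4392 = 49.3 W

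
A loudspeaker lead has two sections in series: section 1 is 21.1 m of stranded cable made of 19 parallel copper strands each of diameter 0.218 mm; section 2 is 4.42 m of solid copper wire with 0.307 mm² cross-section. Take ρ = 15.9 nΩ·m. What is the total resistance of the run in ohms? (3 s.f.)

0.702 Ω

ρ = 15.9 nΩ·m = 1.59×10^-8 Ω·m
Section 1: A_strand = π(1.0900e-04)² = 3.733e-08 m²; R₁ = ρL/(N·A_s) = (1.59×10^-8)(21.1)/(19×3.733e-08) = 0.4731 Ω
Section 2: A = 0.307 mm² = 3.070e-07 m²
R₂ = (1.59×10^-8)(4.42)/(3.070e-07) = 0.2289 Ω
R = R₁ + R₂ = 0.702 Ω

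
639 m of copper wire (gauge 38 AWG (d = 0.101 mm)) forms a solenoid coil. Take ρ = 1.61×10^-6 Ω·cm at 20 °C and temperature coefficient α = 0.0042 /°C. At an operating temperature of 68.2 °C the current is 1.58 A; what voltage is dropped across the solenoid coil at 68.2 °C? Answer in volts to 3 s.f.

2440 V

ρ = 1.61×10^-6 Ω·cm = 1.61×10^-8 Ω·m
A = π(0.101/2 mm)² = π(5.0500e-05 m)² = 8.012e-09 m²
R₍20₎ = ρL/A = (1.61×10^-8)(639)/(8.012e-09) = 1284 Ω
R₍68.2₎ = R₍20₎(1 + αΔT) = 1284 × (1 + 0.0042×48.2) = 1544 Ω
V = IR = 1.58 × 1544 = 2440 V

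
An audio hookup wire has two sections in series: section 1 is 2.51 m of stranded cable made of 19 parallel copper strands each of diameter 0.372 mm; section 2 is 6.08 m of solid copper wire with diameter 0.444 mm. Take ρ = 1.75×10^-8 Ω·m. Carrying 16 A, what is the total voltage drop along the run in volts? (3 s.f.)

Section 1: A_strand = π(1.8600e-04)² = 1.087e-07 m²; R₁ = ρL/(N·A_s) = (1.75×10^-8)(2.51)/(19×1.087e-07) = 0.02127 Ω
Section 2: A = π(d/2)² = π(2.2200e-04 m)² = 1.548e-07 m²
R₂ = (1.75×10^-8)(6.08)/(1.548e-07) = 0.6872 Ω
R = R₁ + R₂ = 0.7085 Ω
V = IR = 16 × 0.7085 = 11.3 V

11.3 V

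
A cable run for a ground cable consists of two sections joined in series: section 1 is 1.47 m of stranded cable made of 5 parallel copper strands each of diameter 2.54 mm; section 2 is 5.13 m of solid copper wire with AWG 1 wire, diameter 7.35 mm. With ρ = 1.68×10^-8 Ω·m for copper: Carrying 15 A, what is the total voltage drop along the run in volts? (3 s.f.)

0.0451 V

Section 1: A_strand = π(1.2700e-03)² = 5.067e-06 m²; R₁ = ρL/(N·A_s) = (1.68×10^-8)(1.47)/(5×5.067e-06) = 9.748×10^-4 Ω
Section 2: A = π(7.35/2 mm)² = π(3.6750e-03 m)² = 4.243e-05 m²
R₂ = (1.68×10^-8)(5.13)/(4.243e-05) = 0.002031 Ω
R = R₁ + R₂ = 0.003006 Ω
V = IR = 15 × 0.003006 = 0.0451 V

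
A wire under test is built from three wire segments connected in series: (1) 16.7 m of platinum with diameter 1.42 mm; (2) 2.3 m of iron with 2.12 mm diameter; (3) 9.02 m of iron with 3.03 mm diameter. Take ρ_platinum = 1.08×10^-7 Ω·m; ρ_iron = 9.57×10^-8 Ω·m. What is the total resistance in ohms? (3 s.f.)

1.32 Ω

Seg 1: A = π(d/2)² = π(7.1000e-04 m)² = 1.584e-06 m²
R_1 = (1.08×10^-7)(16.7)/(1.584e-06) = 1.139 Ω
Seg 2: A = π(d/2)² = π(1.0600e-03 m)² = 3.530e-06 m²
R_2 = (9.57×10^-8)(2.3)/(3.530e-06) = 0.06236 Ω
Seg 3: A = π(d/2)² = π(1.5150e-03 m)² = 7.211e-06 m²
R_3 = (9.57×10^-8)(9.02)/(7.211e-06) = 0.1197 Ω
R_total = R_1 + R_2 + R_3 = 1.32 Ω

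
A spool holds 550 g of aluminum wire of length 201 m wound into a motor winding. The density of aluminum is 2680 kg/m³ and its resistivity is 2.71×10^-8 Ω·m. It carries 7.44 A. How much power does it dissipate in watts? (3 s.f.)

295 W

A = m/(density·L) = 0.55/(2680×201) = 1.0210e-06 m²
R = ρL/A = (2.71×10^-8)(201)/(1.0210e-06) = 5.335 Ω
P = I²R = (7.44)² × 5.335 = 295 W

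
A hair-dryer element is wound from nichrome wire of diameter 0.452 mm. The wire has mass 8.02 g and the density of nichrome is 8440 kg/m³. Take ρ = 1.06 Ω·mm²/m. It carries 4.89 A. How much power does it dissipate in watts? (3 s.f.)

935 W

ρ = 1.06 Ω·mm²/m = 1.06×10^-6 Ω·m
A = π(d/2)² = π(2.2600e-04 m)² = 1.6046e-07 m²
L = m/(density·A) = 0.00802/(8440×1.6046e-07) = 5.922 m
R = ρL/A = (1.06×10^-6)(5.922)/(1.6046e-07) = 39.12 Ω
P = I²R = (4.89)² × 39.12 = 935 W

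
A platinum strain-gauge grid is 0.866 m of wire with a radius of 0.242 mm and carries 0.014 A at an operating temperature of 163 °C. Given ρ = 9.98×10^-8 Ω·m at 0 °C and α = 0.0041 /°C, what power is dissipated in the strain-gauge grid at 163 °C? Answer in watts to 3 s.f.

1.54×10^-4 W

A = πr² = π(2.4200e-04 m)² = 1.840e-07 m²
R₍0₎ = ρL/A = (9.98×10^-8)(0.866)/(1.840e-07) = 0.4698 Ω
R₍163₎ = R₍0₎(1 + αΔT) = 0.4698 × (1 + 0.0041×163) = 0.7837 Ω
P = I²R = (0.014)² × 0.7837 = 1.54×10^-4 W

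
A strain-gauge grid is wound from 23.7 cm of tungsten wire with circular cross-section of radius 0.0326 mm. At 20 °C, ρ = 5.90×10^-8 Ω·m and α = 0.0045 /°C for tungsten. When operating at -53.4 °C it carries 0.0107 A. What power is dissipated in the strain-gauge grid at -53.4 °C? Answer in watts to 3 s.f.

3.21×10^-4 W

A = πr² = π(3.2600e-05 m)² = 3.339e-09 m²
R₍20₎ = ρL/A = (5.90×10^-8)(0.237)/(3.339e-09) = 4.188 Ω
R₍-53.4₎ = R₍20₎(1 + αΔT) = 4.188 × (1 + 0.0045×-73.4) = 2.805 Ω
P = I²R = (0.0107)² × 2.805 = 3.21×10^-4 W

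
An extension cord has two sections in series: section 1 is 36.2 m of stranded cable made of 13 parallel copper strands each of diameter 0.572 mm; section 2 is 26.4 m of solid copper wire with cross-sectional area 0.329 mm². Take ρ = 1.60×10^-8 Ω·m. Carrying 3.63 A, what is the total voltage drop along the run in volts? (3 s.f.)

Section 1: A_strand = π(2.8600e-04)² = 2.570e-07 m²; R₁ = ρL/(N·A_s) = (1.60×10^-8)(36.2)/(13×2.570e-07) = 0.1734 Ω
Section 2: A = 0.329 mm² = 3.290e-07 m²
R₂ = (1.60×10^-8)(26.4)/(3.290e-07) = 1.284 Ω
R = R₁ + R₂ = 1.457 Ω
V = IR = 3.63 × 1.457 = 5.29 V

5.29 V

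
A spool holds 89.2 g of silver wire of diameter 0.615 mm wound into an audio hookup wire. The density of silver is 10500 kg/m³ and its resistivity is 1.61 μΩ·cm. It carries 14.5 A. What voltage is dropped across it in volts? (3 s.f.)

22.5 V

ρ = 1.61 μΩ·cm = 1.61×10^-8 Ω·m
A = π(d/2)² = π(3.0750e-04 m)² = 2.9706e-07 m²
L = m/(density·A) = 0.0892/(10500×2.9706e-07) = 28.6 m
R = ρL/A = (1.61×10^-8)(28.6)/(2.9706e-07) = 1.55 Ω
V = IR = 14.5 × 1.55 = 22.5 V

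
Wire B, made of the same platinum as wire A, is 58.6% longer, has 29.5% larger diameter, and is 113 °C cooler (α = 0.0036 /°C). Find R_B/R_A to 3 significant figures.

0.561

R ∝ ρL/d² with ρ ∝ (1+αΔT), so R_B/R_A = (1 + 58.6/100) × (1 + 29.5/100)⁻² × (1 − 0.0036×113)
= 1.586 × 0.5963 × 0.5932 = 0.561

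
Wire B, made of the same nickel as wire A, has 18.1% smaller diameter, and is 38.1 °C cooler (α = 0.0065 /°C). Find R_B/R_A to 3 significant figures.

R ∝ ρL/d² with ρ ∝ (1+αΔT), so R_B/R_A = (1 − 18.1/100)⁻² × (1 − 0.0065×38.1)
= 1.491 × 0.7523 = 1.12

1.12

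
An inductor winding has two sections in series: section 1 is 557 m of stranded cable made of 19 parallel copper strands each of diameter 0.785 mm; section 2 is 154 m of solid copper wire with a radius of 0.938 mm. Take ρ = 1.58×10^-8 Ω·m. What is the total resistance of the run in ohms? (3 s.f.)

1.84 Ω

Section 1: A_strand = π(3.9250e-04)² = 4.840e-07 m²; R₁ = ρL/(N·A_s) = (1.58×10^-8)(557)/(19×4.840e-07) = 0.957 Ω
Section 2: A = πr² = π(9.3800e-04 m)² = 2.764e-06 m²
R₂ = (1.58×10^-8)(154)/(2.764e-06) = 0.8803 Ω
R = R₁ + R₂ = 1.84 Ω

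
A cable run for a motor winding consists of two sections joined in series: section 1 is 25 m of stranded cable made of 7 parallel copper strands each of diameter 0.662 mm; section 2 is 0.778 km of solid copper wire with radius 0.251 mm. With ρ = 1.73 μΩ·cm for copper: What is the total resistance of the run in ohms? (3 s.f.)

68.2 Ω

ρ = 1.73 μΩ·cm = 1.73×10^-8 Ω·m
Section 1: A_strand = π(3.3100e-04)² = 3.442e-07 m²; R₁ = ρL/(N·A_s) = (1.73×10^-8)(25)/(7×3.442e-07) = 0.1795 Ω
Section 2: A = πr² = π(2.5100e-04 m)² = 1.979e-07 m²
R₂ = (1.73×10^-8)(778)/(1.979e-07) = 68 Ω
R = R₁ + R₂ = 68.2 Ω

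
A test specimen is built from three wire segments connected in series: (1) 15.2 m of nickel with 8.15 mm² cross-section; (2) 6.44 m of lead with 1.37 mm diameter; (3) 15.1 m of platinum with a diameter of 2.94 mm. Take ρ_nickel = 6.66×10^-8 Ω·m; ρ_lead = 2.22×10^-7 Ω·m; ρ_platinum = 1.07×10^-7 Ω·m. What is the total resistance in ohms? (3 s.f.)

Seg 1: A = 8.15 mm² = 8.150e-06 m²
R_1 = (6.66×10^-8)(15.2)/(8.150e-06) = 0.1242 Ω
Seg 2: A = π(d/2)² = π(6.8500e-04 m)² = 1.474e-06 m²
R_2 = (2.22×10^-7)(6.44)/(1.474e-06) = 0.9699 Ω
Seg 3: A = π(d/2)² = π(1.4700e-03 m)² = 6.789e-06 m²
R_3 = (1.07×10^-7)(15.1)/(6.789e-06) = 0.238 Ω
R_total = R_1 + R_2 + R_3 = 1.33 Ω

1.33 Ω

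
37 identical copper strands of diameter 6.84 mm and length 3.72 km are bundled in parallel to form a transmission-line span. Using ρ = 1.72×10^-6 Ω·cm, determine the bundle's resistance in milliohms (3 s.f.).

47.1 mΩ

ρ = 1.72×10^-6 Ω·cm = 1.72×10^-8 Ω·m
A_strand = π(3.4200e-03 m)² = 3.675e-05 m²
R_strand = ρL/A = (1.72×10^-8)(3720)/(3.675e-05) = 1.741 Ω
R_total = R_strand/N = 1.741/37 = 47.1 mΩ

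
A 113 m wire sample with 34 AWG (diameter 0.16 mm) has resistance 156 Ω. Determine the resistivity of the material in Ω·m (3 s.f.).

A = π(0.16/2 mm)² = π(8.0000e-05 m)² = 2.011e-08 m²
ρ = RA/L = (156)(2.011e-08)/(113) = 2.78×10^-8 Ω·m

2.78×10^-8 Ω·m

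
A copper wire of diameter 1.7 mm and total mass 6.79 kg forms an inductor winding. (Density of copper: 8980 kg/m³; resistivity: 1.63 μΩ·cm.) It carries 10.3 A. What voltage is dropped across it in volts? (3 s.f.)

ρ = 1.63 μΩ·cm = 1.63×10^-8 Ω·m
A = π(d/2)² = π(8.5000e-04 m)² = 2.2698e-06 m²
L = m/(density·A) = 6.79/(8980×2.2698e-06) = 333.1 m
R = ρL/A = (1.63×10^-8)(333.1)/(2.2698e-06) = 2.392 Ω
V = IR = 10.3 × 2.392 = 24.6 V

24.6 V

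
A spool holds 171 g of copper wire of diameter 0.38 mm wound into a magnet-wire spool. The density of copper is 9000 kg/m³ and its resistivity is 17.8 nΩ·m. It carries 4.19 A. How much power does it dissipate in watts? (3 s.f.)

462 W

ρ = 17.8 nΩ·m = 1.78×10^-8 Ω·m
A = π(d/2)² = π(1.9000e-04 m)² = 1.1341e-07 m²
L = m/(density·A) = 0.171/(9000×1.1341e-07) = 167.5 m
R = ρL/A = (1.78×10^-8)(167.5)/(1.1341e-07) = 26.29 Ω
P = I²R = (4.19)² × 26.29 = 462 W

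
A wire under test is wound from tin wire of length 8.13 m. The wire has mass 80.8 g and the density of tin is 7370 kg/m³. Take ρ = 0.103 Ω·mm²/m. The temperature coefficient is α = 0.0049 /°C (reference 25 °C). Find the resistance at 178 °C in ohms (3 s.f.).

ρ = 0.103 Ω·mm²/m = 1.03×10^-7 Ω·m
A = m/(density·L) = 0.0808/(7370×8.13) = 1.3485e-06 m²
R = ρL/A = (1.03×10^-7)(8.13)/(1.3485e-06) = 0.621 Ω
R(178 °C) = 0.621 × (1 + 0.0049×153) = 1.09 Ω

1.09 Ω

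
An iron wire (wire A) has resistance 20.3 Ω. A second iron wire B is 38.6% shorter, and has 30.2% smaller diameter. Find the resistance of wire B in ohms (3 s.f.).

R ∝ L/d², so R_B/R_A = (1 − 38.6/100) × (1 − 30.2/100)⁻²
= 0.614 × 2.053 = 1.26
R_B = 1.26 × 20.3 = 25.6 Ω

25.6 Ω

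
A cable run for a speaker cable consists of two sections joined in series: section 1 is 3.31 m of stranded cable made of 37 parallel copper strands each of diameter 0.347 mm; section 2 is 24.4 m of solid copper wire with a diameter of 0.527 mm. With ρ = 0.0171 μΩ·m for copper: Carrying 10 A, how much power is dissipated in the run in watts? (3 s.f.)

ρ = 0.0171 μΩ·m = 1.71×10^-8 Ω·m
Section 1: A_strand = π(1.7350e-04)² = 9.457e-08 m²; R₁ = ρL/(N·A_s) = (1.71×10^-8)(3.31)/(37×9.457e-08) = 0.01618 Ω
Section 2: A = π(d/2)² = π(2.6350e-04 m)² = 2.181e-07 m²
R₂ = (1.71×10^-8)(24.4)/(2.181e-07) = 1.913 Ω
R = R₁ + R₂ = 1.929 Ω
P = I²R = (10)² × 1.929 = 193 W

193 W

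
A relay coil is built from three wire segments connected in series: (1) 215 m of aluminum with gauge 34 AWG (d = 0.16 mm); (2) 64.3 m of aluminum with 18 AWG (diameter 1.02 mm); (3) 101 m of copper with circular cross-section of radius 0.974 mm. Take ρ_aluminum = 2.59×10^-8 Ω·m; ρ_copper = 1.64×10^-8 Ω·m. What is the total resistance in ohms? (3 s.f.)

280 Ω

Seg 1: A = π(0.16/2 mm)² = π(8.0000e-05 m)² = 2.011e-08 m²
R_1 = (2.59×10^-8)(215)/(2.011e-08) = 277 Ω
Seg 2: A = π(1.02/2 mm)² = π(5.1000e-04 m)² = 8.171e-07 m²
R_2 = (2.59×10^-8)(64.3)/(8.171e-07) = 2.038 Ω
Seg 3: A = πr² = π(9.7400e-04 m)² = 2.980e-06 m²
R_3 = (1.64×10^-8)(101)/(2.980e-06) = 0.5558 Ω
R_total = R_1 + R_2 + R_3 = 280 Ω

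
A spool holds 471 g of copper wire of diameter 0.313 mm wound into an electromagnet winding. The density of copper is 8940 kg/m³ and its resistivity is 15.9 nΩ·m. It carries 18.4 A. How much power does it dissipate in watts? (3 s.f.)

ρ = 15.9 nΩ·m = 1.59×10^-8 Ω·m
A = π(d/2)² = π(1.5650e-04 m)² = 7.6945e-08 m²
L = m/(density·A) = 0.471/(8940×7.6945e-08) = 684.7 m
R = ρL/A = (1.59×10^-8)(684.7)/(7.6945e-08) = 141.5 Ω
P = I²R = (18.4)² × 141.5 = 47900 W

47900 W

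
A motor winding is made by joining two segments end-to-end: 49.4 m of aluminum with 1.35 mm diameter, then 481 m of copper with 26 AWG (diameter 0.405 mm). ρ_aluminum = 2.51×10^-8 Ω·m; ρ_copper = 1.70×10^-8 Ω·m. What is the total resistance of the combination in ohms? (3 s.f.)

64.3 Ω

Segment 1: A = π(d/2)² = π(6.7500e-04 m)² = 1.431e-06 m²
R₁ = ρL/A = (2.51×10^-8)(49.4)/(1.431e-06) = 0.8663 Ω
Segment 2: A = π(0.405/2 mm)² = π(2.0250e-04 m)² = 1.288e-07 m²
R₂ = (1.70×10^-8)(481)/(1.288e-07) = 63.47 Ω
R = R₁ + R₂ = 64.3 Ω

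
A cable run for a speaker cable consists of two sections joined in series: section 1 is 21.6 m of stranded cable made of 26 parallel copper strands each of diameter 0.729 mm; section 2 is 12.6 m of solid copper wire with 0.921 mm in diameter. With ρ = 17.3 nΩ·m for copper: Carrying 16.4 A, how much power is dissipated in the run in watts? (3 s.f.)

ρ = 17.3 nΩ·m = 1.73×10^-8 Ω·m
Section 1: A_strand = π(3.6450e-04)² = 4.174e-07 m²; R₁ = ρL/(N·A_s) = (1.73×10^-8)(21.6)/(26×4.174e-07) = 0.03443 Ω
Section 2: A = π(d/2)² = π(4.6050e-04 m)² = 6.662e-07 m²
R₂ = (1.73×10^-8)(12.6)/(6.662e-07) = 0.3272 Ω
R = R₁ + R₂ = 0.3616 Ω
P = I²R = (16.4)² × 0.3616 = 97.3 W

97.3 W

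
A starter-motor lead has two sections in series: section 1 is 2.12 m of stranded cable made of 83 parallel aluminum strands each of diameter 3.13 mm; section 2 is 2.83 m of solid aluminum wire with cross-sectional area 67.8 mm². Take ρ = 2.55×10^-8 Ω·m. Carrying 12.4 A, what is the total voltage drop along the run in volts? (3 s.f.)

0.0142 V

Section 1: A_strand = π(1.5650e-03)² = 7.694e-06 m²; R₁ = ρL/(N·A_s) = (2.55×10^-8)(2.12)/(83×7.694e-06) = 8.465×10^-5 Ω
Section 2: A = 67.8 mm² = 6.780e-05 m²
R₂ = (2.55×10^-8)(2.83)/(6.780e-05) = 0.001064 Ω
R = R₁ + R₂ = 0.001149 Ω
V = IR = 12.4 × 0.001149 = 0.0142 V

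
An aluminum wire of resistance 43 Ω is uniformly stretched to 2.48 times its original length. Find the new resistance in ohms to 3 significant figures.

Volume constant ⇒ A' = A/k with k = 2.48. R' = ρ(kL)/(A/k) = k²R.
R' = 6.15 × 43 = 264 Ω

264 Ω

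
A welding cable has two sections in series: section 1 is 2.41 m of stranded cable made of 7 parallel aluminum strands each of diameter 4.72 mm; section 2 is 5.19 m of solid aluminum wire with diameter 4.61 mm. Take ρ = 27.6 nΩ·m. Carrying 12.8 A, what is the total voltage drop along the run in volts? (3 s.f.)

0.117 V

ρ = 27.6 nΩ·m = 2.76×10^-8 Ω·m
Section 1: A_strand = π(2.3600e-03)² = 1.750e-05 m²; R₁ = ρL/(N·A_s) = (2.76×10^-8)(2.41)/(7×1.750e-05) = 5.431×10^-4 Ω
Section 2: A = π(d/2)² = π(2.3050e-03 m)² = 1.669e-05 m²
R₂ = (2.76×10^-8)(5.19)/(1.669e-05) = 0.008582 Ω
R = R₁ + R₂ = 0.009125 Ω
V = IR = 12.8 × 0.009125 = 0.117 V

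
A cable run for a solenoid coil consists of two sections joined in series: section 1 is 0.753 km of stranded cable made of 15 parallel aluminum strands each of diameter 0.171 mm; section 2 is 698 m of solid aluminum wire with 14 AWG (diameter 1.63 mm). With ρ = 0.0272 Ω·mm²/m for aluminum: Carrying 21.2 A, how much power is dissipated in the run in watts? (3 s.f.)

ρ = 0.0272 Ω·mm²/m = 2.72×10^-8 Ω·m
Section 1: A_strand = π(8.5500e-05)² = 2.297e-08 m²; R₁ = ρL/(N·A_s) = (2.72×10^-8)(753)/(15×2.297e-08) = 59.46 Ω
Section 2: A = π(1.63/2 mm)² = π(8.1500e-04 m)² = 2.087e-06 m²
R₂ = (2.72×10^-8)(698)/(2.087e-06) = 9.098 Ω
R = R₁ + R₂ = 68.55 Ω
P = I²R = (21.2)² × 68.55 = 30800 W

30800 W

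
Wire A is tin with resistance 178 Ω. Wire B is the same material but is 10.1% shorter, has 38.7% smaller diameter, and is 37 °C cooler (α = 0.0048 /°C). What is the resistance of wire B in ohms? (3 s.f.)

350 Ω

R ∝ ρL/d² with ρ ∝ (1+αΔT), so R_B/R_A = (1 − 10.1/100) × (1 − 38.7/100)⁻² × (1 − 0.0048×37)
= 0.899 × 2.661 × 0.8224 = 1.968
R_B = 1.968 × 178 = 350 Ω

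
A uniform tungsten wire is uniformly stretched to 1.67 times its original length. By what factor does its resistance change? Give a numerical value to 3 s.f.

Volume constant ⇒ A' = A/k with k = 1.67. R' = ρ(kL)/(A/k) = k²R.
Factor = 2.79

2.79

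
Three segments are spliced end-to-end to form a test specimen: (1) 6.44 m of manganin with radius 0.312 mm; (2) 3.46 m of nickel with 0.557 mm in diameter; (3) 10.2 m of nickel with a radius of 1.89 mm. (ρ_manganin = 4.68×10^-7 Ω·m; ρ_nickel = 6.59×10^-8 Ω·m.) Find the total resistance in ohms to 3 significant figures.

Seg 1: A = πr² = π(3.1200e-04 m)² = 3.058e-07 m²
R_1 = (4.68×10^-7)(6.44)/(3.058e-07) = 9.855 Ω
Seg 2: A = π(d/2)² = π(2.7850e-04 m)² = 2.437e-07 m²
R_2 = (6.59×10^-8)(3.46)/(2.437e-07) = 0.9358 Ω
Seg 3: A = πr² = π(1.8900e-03 m)² = 1.122e-05 m²
R_3 = (6.59×10^-8)(10.2)/(1.122e-05) = 0.0599 Ω
R_total = R_1 + R_2 + R_3 = 10.9 Ω

10.9 Ω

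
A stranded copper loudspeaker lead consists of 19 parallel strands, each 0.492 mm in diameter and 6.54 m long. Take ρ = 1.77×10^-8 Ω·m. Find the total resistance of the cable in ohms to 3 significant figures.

0.0320 Ω

A_strand = π(2.4600e-04 m)² = 1.901e-07 m²
R_strand = ρL/A = (1.77×10^-8)(6.54)/(1.901e-07) = 0.6089 Ω
R_total = R_strand/N = 0.6089/19 = 0.0320 Ω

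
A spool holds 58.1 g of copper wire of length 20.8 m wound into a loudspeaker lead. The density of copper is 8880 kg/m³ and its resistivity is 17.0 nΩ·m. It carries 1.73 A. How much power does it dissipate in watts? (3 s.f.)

3.36 W

ρ = 17.0 nΩ·m = 1.70×10^-8 Ω·m
A = m/(density·L) = 0.0581/(8880×20.8) = 3.1456e-07 m²
R = ρL/A = (1.70×10^-8)(20.8)/(3.1456e-07) = 1.124 Ω
P = I²R = (1.73)² × 1.124 = 3.36 W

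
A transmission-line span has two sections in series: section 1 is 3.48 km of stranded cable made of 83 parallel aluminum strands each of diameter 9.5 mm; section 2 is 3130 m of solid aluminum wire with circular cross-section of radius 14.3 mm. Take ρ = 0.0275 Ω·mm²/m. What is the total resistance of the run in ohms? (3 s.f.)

0.150 Ω

ρ = 0.0275 Ω·mm²/m = 2.75×10^-8 Ω·m
Section 1: A_strand = π(4.7500e-03)² = 7.088e-05 m²; R₁ = ρL/(N·A_s) = (2.75×10^-8)(3480)/(83×7.088e-05) = 0.01627 Ω
Section 2: A = πr² = π(1.4300e-02 m)² = 6.424e-04 m²
R₂ = (2.75×10^-8)(3130)/(6.424e-04) = 0.134 Ω
R = R₁ + R₂ = 0.150 Ω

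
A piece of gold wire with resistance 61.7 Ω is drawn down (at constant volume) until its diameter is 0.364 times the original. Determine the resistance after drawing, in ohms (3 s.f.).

3510 Ω

Volume constant ⇒ L' = L/r² with r = 0.364. R' = ρL'/A' = ρ(L/r²)/(πr²d₀²/4) = R/r⁴.
R' = 56.96 × 61.7 = 3510 Ω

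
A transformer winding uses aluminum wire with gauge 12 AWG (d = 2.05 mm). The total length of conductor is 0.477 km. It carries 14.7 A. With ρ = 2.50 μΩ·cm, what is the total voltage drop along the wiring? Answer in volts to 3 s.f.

53.1 V

ρ = 2.50 μΩ·cm = 2.50×10^-8 Ω·m
A = π(2.05/2 mm)² = π(1.0250e-03 m)² = 3.301e-06 m²
R = ρL/A = (2.50×10^-8)(477)/(3.301e-06) = 3.613 Ω
V = IR = 14.7 × 3.613 = 53.1 V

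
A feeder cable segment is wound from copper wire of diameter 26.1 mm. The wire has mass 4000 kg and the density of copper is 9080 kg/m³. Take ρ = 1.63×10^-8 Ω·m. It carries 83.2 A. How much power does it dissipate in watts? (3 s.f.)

A = π(d/2)² = π(1.3050e-02 m)² = 5.3502e-04 m²
L = m/(density·A) = 4000/(9080×5.3502e-04) = 823.4 m
R = ρL/A = (1.63×10^-8)(823.4)/(5.3502e-04) = 0.02509 Ω
P = I²R = (83.2)² × 0.02509 = 174 W

174 W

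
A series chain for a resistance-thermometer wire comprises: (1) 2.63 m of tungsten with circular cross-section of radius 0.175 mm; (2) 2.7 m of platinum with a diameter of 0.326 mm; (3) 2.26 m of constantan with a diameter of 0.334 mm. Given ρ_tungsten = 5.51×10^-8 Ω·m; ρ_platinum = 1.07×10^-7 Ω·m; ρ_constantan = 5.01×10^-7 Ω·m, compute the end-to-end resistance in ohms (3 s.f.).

Seg 1: A = πr² = π(1.7500e-04 m)² = 9.621e-08 m²
R_1 = (5.51×10^-8)(2.63)/(9.621e-08) = 1.506 Ω
Seg 2: A = π(d/2)² = π(1.6300e-04 m)² = 8.347e-08 m²
R_2 = (1.07×10^-7)(2.7)/(8.347e-08) = 3.461 Ω
Seg 3: A = π(d/2)² = π(1.6700e-04 m)² = 8.762e-08 m²
R_3 = (5.01×10^-7)(2.26)/(8.762e-08) = 12.92 Ω
R_total = R_1 + R_2 + R_3 = 17.9 Ω

17.9 Ω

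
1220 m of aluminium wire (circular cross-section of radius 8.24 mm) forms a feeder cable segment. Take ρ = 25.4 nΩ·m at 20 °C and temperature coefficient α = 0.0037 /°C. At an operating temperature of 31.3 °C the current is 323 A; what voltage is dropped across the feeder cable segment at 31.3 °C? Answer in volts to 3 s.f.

ρ = 25.4 nΩ·m = 2.54×10^-8 Ω·m
A = πr² = π(8.2400e-03 m)² = 2.133e-04 m²
R₍20₎ = ρL/A = (2.54×10^-8)(1220)/(2.133e-04) = 0.1453 Ω
R₍31.3₎ = R₍20₎(1 + αΔT) = 0.1453 × (1 + 0.0037×11.3) = 0.1513 Ω
V = IR = 323 × 0.1513 = 48.9 V

48.9 V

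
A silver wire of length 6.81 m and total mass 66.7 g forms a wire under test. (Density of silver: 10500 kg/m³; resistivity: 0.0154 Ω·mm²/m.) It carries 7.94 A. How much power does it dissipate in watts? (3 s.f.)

7.09 W

ρ = 0.0154 Ω·mm²/m = 1.54×10^-8 Ω·m
A = m/(density·L) = 0.0667/(10500×6.81) = 9.3280e-07 m²
R = ρL/A = (1.54×10^-8)(6.81)/(9.3280e-07) = 0.1124 Ω
P = I²R = (7.94)² × 0.1124 = 7.09 W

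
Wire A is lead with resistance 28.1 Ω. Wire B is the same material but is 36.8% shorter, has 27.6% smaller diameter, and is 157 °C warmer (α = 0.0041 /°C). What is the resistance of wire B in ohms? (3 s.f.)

R ∝ ρL/d² with ρ ∝ (1+αΔT), so R_B/R_A = (1 − 36.8/100) × (1 − 27.6/100)⁻² × (1 + 0.0041×157)
= 0.632 × 1.908 × 1.644 = 1.982
R_B = 1.982 × 28.1 = 55.7 Ω

55.7 Ω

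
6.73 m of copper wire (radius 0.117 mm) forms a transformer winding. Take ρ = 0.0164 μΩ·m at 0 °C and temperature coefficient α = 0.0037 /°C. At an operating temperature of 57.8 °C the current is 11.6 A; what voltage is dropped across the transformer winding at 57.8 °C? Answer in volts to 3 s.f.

36.1 V

ρ = 0.0164 μΩ·m = 1.64×10^-8 Ω·m
A = πr² = π(1.1700e-04 m)² = 4.301e-08 m²
R₍0₎ = ρL/A = (1.64×10^-8)(6.73)/(4.301e-08) = 2.566 Ω
R₍57.8₎ = R₍0₎(1 + αΔT) = 2.566 × (1 + 0.0037×57.8) = 3.115 Ω
V = IR = 11.6 × 3.115 = 36.1 V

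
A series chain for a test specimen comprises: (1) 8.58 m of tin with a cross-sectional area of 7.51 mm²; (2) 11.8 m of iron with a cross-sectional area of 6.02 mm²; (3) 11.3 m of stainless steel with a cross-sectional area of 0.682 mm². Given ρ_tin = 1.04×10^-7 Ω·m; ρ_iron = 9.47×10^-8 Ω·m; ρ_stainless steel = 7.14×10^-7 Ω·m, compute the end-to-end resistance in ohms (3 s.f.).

Seg 1: A = 7.51 mm² = 7.510e-06 m²
R_1 = (1.04×10^-7)(8.58)/(7.510e-06) = 0.1188 Ω
Seg 2: A = 6.02 mm² = 6.020e-06 m²
R_2 = (9.47×10^-8)(11.8)/(6.020e-06) = 0.1856 Ω
Seg 3: A = 0.682 mm² = 6.820e-07 m²
R_3 = (7.14×10^-7)(11.3)/(6.820e-07) = 11.83 Ω
R_total = R_1 + R_2 + R_3 = 12.1 Ω

12.1 Ω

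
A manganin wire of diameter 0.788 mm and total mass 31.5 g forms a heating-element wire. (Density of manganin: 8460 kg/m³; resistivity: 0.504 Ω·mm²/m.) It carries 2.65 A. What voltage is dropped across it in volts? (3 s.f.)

ρ = 0.504 Ω·mm²/m = 5.04×10^-7 Ω·m
A = π(d/2)² = π(3.9400e-04 m)² = 4.8769e-07 m²
L = m/(density·A) = 0.0315/(8460×4.8769e-07) = 7.635 m
R = ρL/A = (5.04×10^-7)(7.635)/(4.8769e-07) = 7.89 Ω
V = IR = 2.65 × 7.89 = 20.9 V

20.9 V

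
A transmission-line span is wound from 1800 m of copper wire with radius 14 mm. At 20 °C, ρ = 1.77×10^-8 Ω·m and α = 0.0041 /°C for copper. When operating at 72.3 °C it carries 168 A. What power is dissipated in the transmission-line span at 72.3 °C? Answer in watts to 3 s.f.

1770 W

A = πr² = π(1.4000e-02 m)² = 6.158e-04 m²
R₍20₎ = ρL/A = (1.77×10^-8)(1800)/(6.158e-04) = 0.05174 Ω
R₍72.3₎ = R₍20₎(1 + αΔT) = 0.05174 × (1 + 0.0041×52.3) = 0.06284 Ω
P = I²R = (168)² × 0.06284 = 1770 W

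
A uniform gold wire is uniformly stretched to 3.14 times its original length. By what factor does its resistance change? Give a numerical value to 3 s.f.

Volume constant ⇒ A' = A/k with k = 3.14. R' = ρ(kL)/(A/k) = k²R.
Factor = 9.86

9.86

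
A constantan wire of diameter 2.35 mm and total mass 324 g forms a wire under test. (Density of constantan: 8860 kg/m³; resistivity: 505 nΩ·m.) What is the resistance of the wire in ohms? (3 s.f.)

ρ = 505 nΩ·m = 5.05×10^-7 Ω·m
A = π(d/2)² = π(1.1750e-03 m)² = 4.3374e-06 m²
L = m/(density·A) = 0.324/(8860×4.3374e-06) = 8.431 m
R = ρL/A = (5.05×10^-7)(8.431)/(4.3374e-06) = 0.982 Ω

0.982 Ω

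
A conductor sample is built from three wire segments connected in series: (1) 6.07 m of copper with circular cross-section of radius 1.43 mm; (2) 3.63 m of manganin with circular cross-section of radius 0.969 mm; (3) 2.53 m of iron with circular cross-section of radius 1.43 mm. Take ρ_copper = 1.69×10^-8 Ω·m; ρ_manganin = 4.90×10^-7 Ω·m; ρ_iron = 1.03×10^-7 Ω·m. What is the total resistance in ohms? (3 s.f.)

Seg 1: A = πr² = π(1.4300e-03 m)² = 6.424e-06 m²
R_1 = (1.69×10^-8)(6.07)/(6.424e-06) = 0.01597 Ω
Seg 2: A = πr² = π(9.6900e-04 m)² = 2.950e-06 m²
R_2 = (4.90×10^-7)(3.63)/(2.950e-06) = 0.603 Ω
Seg 3: A = πr² = π(1.4300e-03 m)² = 6.424e-06 m²
R_3 = (1.03×10^-7)(2.53)/(6.424e-06) = 0.04056 Ω
R_total = R_1 + R_2 + R_3 = 0.660 Ω

0.660 Ω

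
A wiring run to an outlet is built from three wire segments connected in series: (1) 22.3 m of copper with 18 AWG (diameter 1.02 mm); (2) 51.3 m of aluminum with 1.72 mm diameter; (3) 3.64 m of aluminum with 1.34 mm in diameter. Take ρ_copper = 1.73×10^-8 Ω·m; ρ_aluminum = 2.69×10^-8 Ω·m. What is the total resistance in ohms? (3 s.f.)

1.14 Ω

Seg 1: A = π(1.02/2 mm)² = π(5.1000e-04 m)² = 8.171e-07 m²
R_1 = (1.73×10^-8)(22.3)/(8.171e-07) = 0.4721 Ω
Seg 2: A = π(d/2)² = π(8.6000e-04 m)² = 2.324e-06 m²
R_2 = (2.69×10^-8)(51.3)/(2.324e-06) = 0.5939 Ω
Seg 3: A = π(d/2)² = π(6.7000e-04 m)² = 1.410e-06 m²
R_3 = (2.69×10^-8)(3.64)/(1.410e-06) = 0.06943 Ω
R_total = R_1 + R_2 + R_3 = 1.14 Ω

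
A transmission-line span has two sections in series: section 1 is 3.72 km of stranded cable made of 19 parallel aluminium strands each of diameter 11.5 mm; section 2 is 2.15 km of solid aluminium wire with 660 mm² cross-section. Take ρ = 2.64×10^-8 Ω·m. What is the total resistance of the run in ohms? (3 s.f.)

0.136 Ω

Section 1: A_strand = π(5.7500e-03)² = 1.039e-04 m²; R₁ = ρL/(N·A_s) = (2.64×10^-8)(3720)/(19×1.039e-04) = 0.04976 Ω
Section 2: A = 660 mm² = 6.600e-04 m²
R₂ = (2.64×10^-8)(2150)/(6.600e-04) = 0.086 Ω
R = R₁ + R₂ = 0.136 Ω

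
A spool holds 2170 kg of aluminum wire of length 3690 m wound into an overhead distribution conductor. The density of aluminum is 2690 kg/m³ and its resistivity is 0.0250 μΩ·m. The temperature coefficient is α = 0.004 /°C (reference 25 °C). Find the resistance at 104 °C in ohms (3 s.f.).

ρ = 0.0250 μΩ·m = 2.50×10^-8 Ω·m
A = m/(density·L) = 2170/(2690×3690) = 2.1862e-04 m²
R = ρL/A = (2.50×10^-8)(3690)/(2.1862e-04) = 0.422 Ω
R(104 °C) = 0.422 × (1 + 0.004×79) = 0.555 Ω

0.555 Ω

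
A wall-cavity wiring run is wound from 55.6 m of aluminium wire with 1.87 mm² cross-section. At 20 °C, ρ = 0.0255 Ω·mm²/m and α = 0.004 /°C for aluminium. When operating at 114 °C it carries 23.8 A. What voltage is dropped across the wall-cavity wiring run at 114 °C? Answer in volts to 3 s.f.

ρ = 0.0255 Ω·mm²/m = 2.55×10^-8 Ω·m
A = 1.87 mm² = 1.870e-06 m²
R₍20₎ = ρL/A = (2.55×10^-8)(55.6)/(1.870e-06) = 0.7582 Ω
R₍114₎ = R₍20₎(1 + αΔT) = 0.7582 × (1 + 0.004×94) = 1.043 Ω
V = IR = 23.8 × 1.043 = 24.8 V

24.8 V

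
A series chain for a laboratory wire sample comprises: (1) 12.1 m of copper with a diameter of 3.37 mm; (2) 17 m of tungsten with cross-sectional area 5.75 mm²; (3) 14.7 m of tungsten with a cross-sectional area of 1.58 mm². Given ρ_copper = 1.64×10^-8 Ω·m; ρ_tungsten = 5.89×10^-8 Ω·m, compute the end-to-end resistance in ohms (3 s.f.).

0.744 Ω

Seg 1: A = π(d/2)² = π(1.6850e-03 m)² = 8.920e-06 m²
R_1 = (1.64×10^-8)(12.1)/(8.920e-06) = 0.02225 Ω
Seg 2: A = 5.75 mm² = 5.750e-06 m²
R_2 = (5.89×10^-8)(17)/(5.750e-06) = 0.1741 Ω
Seg 3: A = 1.58 mm² = 1.580e-06 m²
R_3 = (5.89×10^-8)(14.7)/(1.580e-06) = 0.548 Ω
R_total = R_1 + R_2 + R_3 = 0.744 Ω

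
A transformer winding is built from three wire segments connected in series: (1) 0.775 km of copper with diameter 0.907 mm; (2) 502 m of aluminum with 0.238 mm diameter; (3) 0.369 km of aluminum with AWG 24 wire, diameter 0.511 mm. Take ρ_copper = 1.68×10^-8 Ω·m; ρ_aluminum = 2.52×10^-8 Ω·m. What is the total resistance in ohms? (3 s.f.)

350 Ω

Seg 1: A = π(d/2)² = π(4.5350e-04 m)² = 6.461e-07 m²
R_1 = (1.68×10^-8)(775)/(6.461e-07) = 20.15 Ω
Seg 2: A = π(d/2)² = π(1.1900e-04 m)² = 4.449e-08 m²
R_2 = (2.52×10^-8)(502)/(4.449e-08) = 284.4 Ω
Seg 3: A = π(0.511/2 mm)² = π(2.5550e-04 m)² = 2.051e-07 m²
R_3 = (2.52×10^-8)(369)/(2.051e-07) = 45.34 Ω
R_total = R_1 + R_2 + R_3 = 350 Ω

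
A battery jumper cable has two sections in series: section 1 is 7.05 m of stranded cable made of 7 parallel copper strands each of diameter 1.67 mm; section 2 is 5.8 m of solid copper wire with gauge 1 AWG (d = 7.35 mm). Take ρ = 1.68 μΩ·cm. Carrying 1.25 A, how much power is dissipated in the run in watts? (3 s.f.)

ρ = 1.68 μΩ·cm = 1.68×10^-8 Ω·m
Section 1: A_strand = π(8.3500e-04)² = 2.190e-06 m²; R₁ = ρL/(N·A_s) = (1.68×10^-8)(7.05)/(7×2.190e-06) = 0.007725 Ω
Section 2: A = π(7.35/2 mm)² = π(3.6750e-03 m)² = 4.243e-05 m²
R₂ = (1.68×10^-8)(5.8)/(4.243e-05) = 0.002297 Ω
R = R₁ + R₂ = 0.01002 Ω
P = I²R = (1.25)² × 0.01002 = 0.0157 W

0.0157 W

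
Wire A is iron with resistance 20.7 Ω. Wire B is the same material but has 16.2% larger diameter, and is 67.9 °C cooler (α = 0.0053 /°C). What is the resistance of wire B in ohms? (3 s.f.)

R ∝ ρL/d² with ρ ∝ (1+αΔT), so R_B/R_A = (1 + 16.2/100)⁻² × (1 − 0.0053×67.9)
= 0.7406 × 0.6401 = 0.4741
R_B = 0.4741 × 20.7 = 9.81 Ω

9.81 Ω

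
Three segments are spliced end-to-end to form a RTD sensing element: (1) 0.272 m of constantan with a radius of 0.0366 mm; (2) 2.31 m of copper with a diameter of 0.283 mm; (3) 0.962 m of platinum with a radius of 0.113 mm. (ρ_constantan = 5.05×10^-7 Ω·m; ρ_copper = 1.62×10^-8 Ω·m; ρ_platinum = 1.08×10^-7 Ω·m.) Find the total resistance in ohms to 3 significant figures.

Seg 1: A = πr² = π(3.6600e-05 m)² = 4.208e-09 m²
R_1 = (5.05×10^-7)(0.272)/(4.208e-09) = 32.64 Ω
Seg 2: A = π(d/2)² = π(1.4150e-04 m)² = 6.290e-08 m²
R_2 = (1.62×10^-8)(2.31)/(6.290e-08) = 0.5949 Ω
Seg 3: A = πr² = π(1.1300e-04 m)² = 4.011e-08 m²
R_3 = (1.08×10^-7)(0.962)/(4.011e-08) = 2.59 Ω
R_total = R_1 + R_2 + R_3 = 35.8 Ω

35.8 Ω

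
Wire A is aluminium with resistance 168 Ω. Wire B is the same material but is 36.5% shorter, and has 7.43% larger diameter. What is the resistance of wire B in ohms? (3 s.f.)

92.4 Ω

R ∝ L/d², so R_B/R_A = (1 − 36.5/100) × (1 + 7.43/100)⁻²
= 0.635 × 0.8665 = 0.5502
R_B = 0.5502 × 168 = 92.4 Ω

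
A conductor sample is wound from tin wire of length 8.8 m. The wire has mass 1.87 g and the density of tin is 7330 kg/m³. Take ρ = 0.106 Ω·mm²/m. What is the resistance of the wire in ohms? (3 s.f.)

ρ = 0.106 Ω·mm²/m = 1.06×10^-7 Ω·m
A = m/(density·L) = 0.00187/(7330×8.8) = 2.8990e-08 m²
R = ρL/A = (1.06×10^-7)(8.8)/(2.8990e-08) = 32.2 Ω

32.2 Ω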